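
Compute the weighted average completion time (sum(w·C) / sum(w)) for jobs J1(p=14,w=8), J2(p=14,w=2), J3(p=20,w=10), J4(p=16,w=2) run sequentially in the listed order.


Completion times:
  J1: C=14, w×C=8×14=112
  J2: C=28, w×C=2×28=56
  J3: C=48, w×C=10×48=480
  J4: C=64, w×C=2×64=128
Sum w×C = 776
Sum w = 22
Weighted avg = 776/22
= 35.27


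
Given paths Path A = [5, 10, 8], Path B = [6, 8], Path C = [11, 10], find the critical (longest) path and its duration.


Path A: 5 + 10 + 8 = 23
Path B: 6 + 8 = 14
Path C: 11 + 10 = 21
Critical path = longest = max(23, 14, 21)
= 23 (Path A)


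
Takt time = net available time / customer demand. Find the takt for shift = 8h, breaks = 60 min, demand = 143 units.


Available = 8×60 - 60 = 420 min
Takt time = 420 / 143
= 2.94 min/unit


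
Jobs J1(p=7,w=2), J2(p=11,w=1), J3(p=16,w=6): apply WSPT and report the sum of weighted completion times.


WSPT order (by p/w): J3 → J1 → J2
  J3: C=16, w·C=6×16=96
  J1: C=23, w·C=2×23=46
  J2: C=34, w·C=1×34=34
Σ w·C = 176
= 176


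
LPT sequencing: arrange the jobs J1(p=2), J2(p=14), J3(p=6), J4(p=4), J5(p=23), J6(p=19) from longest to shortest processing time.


LPT: sort by longest processing time first
  J5: p=23
  J6: p=19
  J2: p=14
  J3: p=6
  J4: p=4
  J1: p=2
Order: J5 → J6 → J2 → J3 → J4 → J1


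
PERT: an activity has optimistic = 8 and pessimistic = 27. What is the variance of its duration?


σ² = ((p - o) / 6)² = (p - o)² / 36
= (27 - 8)² / 36
= 19² / 36
= 361 / 36
= 10.0278


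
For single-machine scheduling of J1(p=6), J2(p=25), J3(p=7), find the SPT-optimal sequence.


SPT: sort by shortest processing time
  J1: p=6
  J3: p=7
  J2: p=25
Order: J1 → J3 → J2


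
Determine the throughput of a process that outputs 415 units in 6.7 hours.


Throughput = units / time
= 415 / 6.7
= 61.9 units/hour


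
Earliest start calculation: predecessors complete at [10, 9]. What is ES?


ES = max of all predecessor completion times
Predecessors: [10, 9]
ES = max(10, 9)
= 10


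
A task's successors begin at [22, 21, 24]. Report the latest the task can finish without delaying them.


LF = min of all successor start times
Successors start at: [22, 21, 24]
LF = min(22, 21, 24)
= 21


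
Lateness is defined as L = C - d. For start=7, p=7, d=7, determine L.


Completion = 7 + 7 = 14
Lateness = C - d = 14 - 7
= 7


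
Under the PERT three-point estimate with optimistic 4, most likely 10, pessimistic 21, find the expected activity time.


te = (o + 4m + p) / 6
= (4 + 4×10 + 21) / 6
= (4 + 40 + 21) / 6
= 65 / 6
= 10.83


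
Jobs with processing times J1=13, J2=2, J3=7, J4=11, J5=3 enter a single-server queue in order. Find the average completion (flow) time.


Completion times:
  J1: completes at 13
  J2: completes at 15
  J3: completes at 22
  J4: completes at 33
  J5: completes at 36
Sum = 119
Average = 119/5
= 23.80


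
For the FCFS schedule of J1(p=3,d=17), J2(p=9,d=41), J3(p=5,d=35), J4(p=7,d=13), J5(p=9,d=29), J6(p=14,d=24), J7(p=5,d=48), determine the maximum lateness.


Lateness per job (L = C - d):
  J1: C=3, d=17, L=-14
  J2: C=12, d=41, L=-29
  J3: C=17, d=35, L=-18
  J4: C=24, d=13, L=11
  J5: C=33, d=29, L=4
  J6: C=47, d=24, L=23
  J7: C=52, d=48, L=4
Lmax = max(-14, -29, -18, 11, 4, 23, 4)
= 23


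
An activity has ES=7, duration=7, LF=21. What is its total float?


EF = ES + duration = 7 + 7 = 14
LS = LF - duration = 21 - 7 = 14
Total Float = LF - EF = 21 - 14
(or LS - ES = 14 - 7)
= 7


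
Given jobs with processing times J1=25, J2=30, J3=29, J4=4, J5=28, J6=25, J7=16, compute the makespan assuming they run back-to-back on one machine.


Sequential makespan: sum all processing times
= 25 + 30 + 29 + 4 + 28 + 25 + 16
= 157 time units


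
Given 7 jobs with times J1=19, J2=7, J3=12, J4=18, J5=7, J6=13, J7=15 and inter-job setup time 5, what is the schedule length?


Makespan = Σ processing + (n-1) × setup
= (19 + 7 + 12 + 18 + 7 + 13 + 15) + (7-1)×5
= 91 + 30
= 121 time units


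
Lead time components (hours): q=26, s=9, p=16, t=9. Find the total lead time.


Lead time = queue + setup + processing + transit
= 26 + 9 + 16 + 9
= 60 hours


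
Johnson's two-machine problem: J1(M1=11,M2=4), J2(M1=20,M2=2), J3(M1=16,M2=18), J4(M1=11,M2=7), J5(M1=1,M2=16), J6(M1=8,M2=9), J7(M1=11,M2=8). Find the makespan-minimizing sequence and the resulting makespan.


Johnson's rule:
Group 1 (M1≤M2, sort by M1): ['J5', 'J6', 'J3']
Group 2 (M1>M2, sort desc M2): ['J7', 'J4', 'J1', 'J2']
Sequence: J5 → J6 → J3 → J7 → J4 → J1 → J2
Makespan calculation:
  J5: M1 done=1, M2 done=17
  J6: M1 done=9, M2 done=26
  J3: M1 done=25, M2 done=44
  J7: M1 done=36, M2 done=52
  J4: M1 done=47, M2 done=59
  J1: M1 done=58, M2 done=63
  J2: M1 done=78, M2 done=80
= Sequence: J5 → J6 → J3 → J7 → J4 → J1 → J2, Makespan: 80


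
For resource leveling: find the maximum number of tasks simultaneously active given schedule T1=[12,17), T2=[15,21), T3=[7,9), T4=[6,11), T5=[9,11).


Check each time point for overlaps:
  t=7: 2 tasks active (T3, T4)
Max concurrent = 2


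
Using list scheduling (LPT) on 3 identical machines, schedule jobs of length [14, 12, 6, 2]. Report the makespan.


Jobs (LPT sorted): [14, 12, 6, 2]
Machines: 3
  J=14 → Machine 1 (load: 0+14=14)
  J=12 → Machine 2 (load: 0+12=12)
  J=6 → Machine 3 (load: 0+6=6)
  J=2 → Machine 3 (load: 6+2=8)
Machine loads: [14, 12, 8]
Makespan = max = 14 time units


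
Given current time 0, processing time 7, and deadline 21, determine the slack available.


Slack = due - current_time - processing
= 21 - 0 - 7
= 14


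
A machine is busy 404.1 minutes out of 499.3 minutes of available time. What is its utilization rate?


Utilization = busy / total × 100
= 404.1 / 499.3 × 100
= 80.9%


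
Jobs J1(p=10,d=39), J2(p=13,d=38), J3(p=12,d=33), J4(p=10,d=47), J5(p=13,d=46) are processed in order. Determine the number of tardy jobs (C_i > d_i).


Completion vs due date:
  J1: C=10, d=39 → on time
  J2: C=23, d=38 → on time
  J3: C=35, d=33 → TARDY
  J4: C=45, d=47 → on time
  J5: C=58, d=46 → TARDY
Tardy jobs: J3, J5
Count = 2


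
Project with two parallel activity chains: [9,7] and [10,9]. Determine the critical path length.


Path A: 9 + 7 = 16
Path B: 10 + 9 = 19
Critical path = longest = max(16, 19)
= 19 (Path B)


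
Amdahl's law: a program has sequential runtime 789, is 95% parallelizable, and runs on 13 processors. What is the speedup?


Amdahl's law: T_p = T × ((1-p) + p/N)
= 789 × ((1-0.95) + 0.95/13)
= 789 × (0.05 + 0.0731)
= 789 × 0.1231
= 97.11
Speedup = 789/97.11
= 8.12×


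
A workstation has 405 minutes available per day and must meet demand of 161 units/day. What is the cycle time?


Cycle time = available time / demand
= 405 / 161
= 2.52 min/unit


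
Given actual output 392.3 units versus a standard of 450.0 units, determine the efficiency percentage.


Efficiency = (actual / standard) × 100
= (392.3 / 450.0) × 100
= 87.2%


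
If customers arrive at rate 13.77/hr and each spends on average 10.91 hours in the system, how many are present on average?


Little's law: L = λ × W
= 13.77 × 10.91
= 150.23


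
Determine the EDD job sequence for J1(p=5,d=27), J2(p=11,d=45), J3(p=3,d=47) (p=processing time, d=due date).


EDD: sort by earliest due date
  J1: d=27, p=5
  J2: d=45, p=11
  J3: d=47, p=3
Order: J1 → J2 → J3


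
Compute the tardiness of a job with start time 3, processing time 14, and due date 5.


Completion = start + processing = 3 + 14 = 17
Tardiness = max(0, C - d) = max(0, 17 - 5)
= max(0, 12)
= 12


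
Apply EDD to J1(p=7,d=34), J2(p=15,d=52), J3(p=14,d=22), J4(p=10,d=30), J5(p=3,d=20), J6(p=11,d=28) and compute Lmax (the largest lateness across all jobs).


EDD order: J5 → J3 → J6 → J4 → J1 → J2
Completion and lateness:
  J5: C=3, d=20, L=3-20=-17
  J3: C=17, d=22, L=17-22=-5
  J6: C=28, d=28, L=28-28=0
  J4: C=38, d=30, L=38-30=8
  J1: C=45, d=34, L=45-34=11
  J2: C=60, d=52, L=60-52=8
Lmax = max(-17, -5, 0, 8, 11, 8)
= 11


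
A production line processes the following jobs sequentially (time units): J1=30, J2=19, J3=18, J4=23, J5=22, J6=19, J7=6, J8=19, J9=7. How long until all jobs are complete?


Sequential makespan: sum all processing times
= 30 + 19 + 18 + 23 + 22 + 19 + 6 + 19 + 7
= 163 time units


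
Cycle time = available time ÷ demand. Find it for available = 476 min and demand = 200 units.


Cycle time = available time / demand
= 476 / 200
= 2.38 min/unit


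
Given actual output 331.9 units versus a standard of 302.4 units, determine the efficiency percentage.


Efficiency = (actual / standard) × 100
= (331.9 / 302.4) × 100
= 109.8%


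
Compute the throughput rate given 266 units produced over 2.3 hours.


Throughput = units / time
= 266 / 2.3
= 115.7 units/hour


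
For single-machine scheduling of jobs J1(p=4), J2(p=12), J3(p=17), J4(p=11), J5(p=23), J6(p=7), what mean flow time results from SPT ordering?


SPT order: J1 → J6 → J4 → J2 → J3 → J5
Completion times:
  J1: C=4
  J6: C=11
  J4: C=22
  J2: C=34
  J3: C=51
  J5: C=74
Sum = 196, n = 6
Mean flow = 196/6
= 32.67


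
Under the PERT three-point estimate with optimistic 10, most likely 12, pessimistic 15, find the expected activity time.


te = (o + 4m + p) / 6
= (10 + 4×12 + 15) / 6
= (10 + 48 + 15) / 6
= 73 / 6
= 12.17


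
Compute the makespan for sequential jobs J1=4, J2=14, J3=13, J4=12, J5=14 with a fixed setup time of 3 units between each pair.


Makespan = Σ processing + (n-1) × setup
= (4 + 14 + 13 + 12 + 14) + (5-1)×3
= 57 + 12
= 69 time units


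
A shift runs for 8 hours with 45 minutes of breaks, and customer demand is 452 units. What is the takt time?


Available = 8×60 - 45 = 435 min
Takt time = 435 / 452
= 0.96 min/unit


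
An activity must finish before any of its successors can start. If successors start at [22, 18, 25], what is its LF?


LF = min of all successor start times
Successors start at: [22, 18, 25]
LF = min(22, 18, 25)
= 18


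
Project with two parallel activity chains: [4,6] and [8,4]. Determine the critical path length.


Path A: 4 + 6 = 10
Path B: 8 + 4 = 12
Critical path = longest = max(10, 12)
= 12 (Path B)


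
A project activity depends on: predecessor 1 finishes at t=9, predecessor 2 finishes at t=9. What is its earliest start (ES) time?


ES = max of all predecessor completion times
Predecessors: [9, 9]
ES = max(9, 9)
= 9


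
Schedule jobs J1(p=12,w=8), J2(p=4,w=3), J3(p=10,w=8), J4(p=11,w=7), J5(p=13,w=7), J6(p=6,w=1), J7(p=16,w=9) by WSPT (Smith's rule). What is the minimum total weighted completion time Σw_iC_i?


WSPT order (by p/w): J3 → J2 → J1 → J4 → J7 → J5 → J6
  J3: C=10, w·C=8×10=80
  J2: C=14, w·C=3×14=42
  J1: C=26, w·C=8×26=208
  J4: C=37, w·C=7×37=259
  J7: C=53, w·C=9×53=477
  J5: C=66, w·C=7×66=462
  J6: C=72, w·C=1×72=72
Σ w·C = 1600
= 1600


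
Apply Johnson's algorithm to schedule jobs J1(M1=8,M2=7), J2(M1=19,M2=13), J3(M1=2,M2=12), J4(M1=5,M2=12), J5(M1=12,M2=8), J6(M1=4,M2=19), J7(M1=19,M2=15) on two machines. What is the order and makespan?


Johnson's rule:
Group 1 (M1≤M2, sort by M1): ['J3', 'J6', 'J4']
Group 2 (M1>M2, sort desc M2): ['J7', 'J2', 'J5', 'J1']
Sequence: J3 → J6 → J4 → J7 → J2 → J5 → J1
Makespan calculation:
  J3: M1 done=2, M2 done=14
  J6: M1 done=6, M2 done=33
  J4: M1 done=11, M2 done=45
  J7: M1 done=30, M2 done=60
  J2: M1 done=49, M2 done=73
  J5: M1 done=61, M2 done=81
  J1: M1 done=69, M2 done=88
= Sequence: J3 → J6 → J4 → J7 → J2 → J5 → J1, Makespan: 88


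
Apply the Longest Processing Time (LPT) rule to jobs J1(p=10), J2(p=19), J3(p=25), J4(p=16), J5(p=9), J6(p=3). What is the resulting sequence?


LPT: sort by longest processing time first
  J3: p=25
  J2: p=19
  J4: p=16
  J1: p=10
  J5: p=9
  J6: p=3
Order: J3 → J2 → J4 → J1 → J5 → J6


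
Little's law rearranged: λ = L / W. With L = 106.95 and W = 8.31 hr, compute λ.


Little's law: L = λW → λ = L / W
= 106.95 / 8.31
= 12.87 per hour


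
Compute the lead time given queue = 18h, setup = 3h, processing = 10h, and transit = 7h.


Lead time = queue + setup + processing + transit
= 18 + 3 + 10 + 7
= 38 hours


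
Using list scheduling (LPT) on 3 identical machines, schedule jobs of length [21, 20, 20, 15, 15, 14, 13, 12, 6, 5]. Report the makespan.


Jobs (LPT sorted): [21, 20, 20, 15, 15, 14, 13, 12, 6, 5]
Machines: 3
  J=21 → Machine 1 (load: 0+21=21)
  J=20 → Machine 2 (load: 0+20=20)
  J=20 → Machine 3 (load: 0+20=20)
  J=15 → Machine 2 (load: 20+15=35)
  J=15 → Machine 3 (load: 20+15=35)
  J=14 → Machine 1 (load: 21+14=35)
  J=13 → Machine 1 (load: 35+13=48)
  J=12 → Machine 2 (load: 35+12=47)
  J=6 → Machine 3 (load: 35+6=41)
  J=5 → Machine 3 (load: 41+5=46)
Machine loads: [48, 47, 46]
Makespan = max = 48 time units


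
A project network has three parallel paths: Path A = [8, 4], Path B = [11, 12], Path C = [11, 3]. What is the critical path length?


Path A: 8 + 4 = 12
Path B: 11 + 12 = 23
Path C: 11 + 3 = 14
Critical path = longest = max(12, 23, 14)
= 23 (Path B)


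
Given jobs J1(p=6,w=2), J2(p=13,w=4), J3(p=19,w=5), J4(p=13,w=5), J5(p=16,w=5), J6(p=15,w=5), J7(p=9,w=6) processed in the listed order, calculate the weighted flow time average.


Completion times:
  J1: C=6, w×C=2×6=12
  J2: C=19, w×C=4×19=76
  J3: C=38, w×C=5×38=190
  J4: C=51, w×C=5×51=255
  J5: C=67, w×C=5×67=335
  J6: C=82, w×C=5×82=410
  J7: C=91, w×C=6×91=546
Sum w×C = 1824
Sum w = 32
Weighted avg = 1824/32
= 57.00


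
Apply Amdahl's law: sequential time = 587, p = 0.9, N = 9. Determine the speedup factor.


Amdahl's law: T_p = T × ((1-p) + p/N)
= 587 × ((1-0.9) + 0.9/9)
= 587 × (0.10 + 0.1000)
= 587 × 0.2000
= 117.40
Speedup = 587/117.40
= 5.00×


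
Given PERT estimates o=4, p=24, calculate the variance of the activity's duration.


σ² = ((p - o) / 6)² = (p - o)² / 36
= (24 - 4)² / 36
= 20² / 36
= 400 / 36
= 11.1111


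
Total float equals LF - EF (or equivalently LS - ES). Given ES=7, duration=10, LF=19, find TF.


EF = ES + duration = 7 + 10 = 17
LS = LF - duration = 19 - 10 = 9
Total Float = LF - EF = 19 - 17
(or LS - ES = 9 - 7)
= 2


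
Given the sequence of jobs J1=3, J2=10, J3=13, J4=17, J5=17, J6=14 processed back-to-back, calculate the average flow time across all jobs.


Completion times:
  J1: completes at 3
  J2: completes at 13
  J3: completes at 26
  J4: completes at 43
  J5: completes at 60
  J6: completes at 74
Sum = 219
Average = 219/6
= 36.50


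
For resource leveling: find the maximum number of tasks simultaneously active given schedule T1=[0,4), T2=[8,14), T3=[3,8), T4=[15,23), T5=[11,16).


Check each time point for overlaps:
  t=3: 2 tasks active (T1, T3)
Max concurrent = 2


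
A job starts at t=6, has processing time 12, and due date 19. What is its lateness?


Completion = 6 + 12 = 18
Lateness = C - d = 18 - 19
= -1


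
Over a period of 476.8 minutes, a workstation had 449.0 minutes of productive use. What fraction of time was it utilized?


Utilization = busy / total × 100
= 449.0 / 476.8 × 100
= 94.2%


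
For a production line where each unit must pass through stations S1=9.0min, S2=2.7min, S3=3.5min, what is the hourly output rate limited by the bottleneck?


Bottleneck = longest station time
Station times: [9.0, 2.7, 3.5]
Max = 9.0 min
Rate = 60 / 9.0
= 6.67 units/hour (bottleneck: 9.0min)


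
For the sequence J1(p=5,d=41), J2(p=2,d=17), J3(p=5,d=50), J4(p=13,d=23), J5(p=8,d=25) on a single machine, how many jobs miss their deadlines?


Completion vs due date:
  J1: C=5, d=41 → on time
  J2: C=7, d=17 → on time
  J3: C=12, d=50 → on time
  J4: C=25, d=23 → TARDY
  J5: C=33, d=25 → TARDY
Tardy jobs: J4, J5
Count = 2


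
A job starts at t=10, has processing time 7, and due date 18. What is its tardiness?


Completion = start + processing = 10 + 7 = 17
Tardiness = max(0, C - d) = max(0, 17 - 18)
= max(0, -1)
= 0


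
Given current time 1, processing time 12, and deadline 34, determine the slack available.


Slack = due - current_time - processing
= 34 - 1 - 12
= 21


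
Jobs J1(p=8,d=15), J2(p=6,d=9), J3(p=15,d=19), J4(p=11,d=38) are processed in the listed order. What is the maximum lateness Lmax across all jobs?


Lateness per job (L = C - d):
  J1: C=8, d=15, L=-7
  J2: C=14, d=9, L=5
  J3: C=29, d=19, L=10
  J4: C=40, d=38, L=2
Lmax = max(-7, 5, 10, 2)
= 10


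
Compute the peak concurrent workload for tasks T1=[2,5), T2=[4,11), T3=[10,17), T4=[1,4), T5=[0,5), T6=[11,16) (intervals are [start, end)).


Check each time point for overlaps:
  t=2: 3 tasks active (T1, T4, T5)
Max concurrent = 3


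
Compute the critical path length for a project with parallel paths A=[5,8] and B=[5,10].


Path A: 5 + 8 = 13
Path B: 5 + 10 = 15
Critical path = longest = max(13, 15)
= 15 (Path B)


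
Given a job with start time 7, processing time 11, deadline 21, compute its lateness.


Completion = 7 + 11 = 18
Lateness = C - d = 18 - 21
= -3


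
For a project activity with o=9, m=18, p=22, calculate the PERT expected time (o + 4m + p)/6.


te = (o + 4m + p) / 6
= (9 + 4×18 + 22) / 6
= (9 + 72 + 22) / 6
= 103 / 6
= 17.17


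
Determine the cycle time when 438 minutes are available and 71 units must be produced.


Cycle time = available time / demand
= 438 / 71
= 6.17 min/unit


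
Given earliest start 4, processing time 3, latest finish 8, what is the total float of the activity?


EF = ES + duration = 4 + 3 = 7
LS = LF - duration = 8 - 3 = 5
Total Float = LF - EF = 8 - 7
(or LS - ES = 5 - 4)
= 1


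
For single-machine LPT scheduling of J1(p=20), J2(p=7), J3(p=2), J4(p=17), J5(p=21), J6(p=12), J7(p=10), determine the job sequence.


LPT: sort by longest processing time first
  J5: p=21
  J1: p=20
  J4: p=17
  J6: p=12
  J7: p=10
  J2: p=7
  J3: p=2
Order: J5 → J1 → J4 → J6 → J7 → J2 → J3


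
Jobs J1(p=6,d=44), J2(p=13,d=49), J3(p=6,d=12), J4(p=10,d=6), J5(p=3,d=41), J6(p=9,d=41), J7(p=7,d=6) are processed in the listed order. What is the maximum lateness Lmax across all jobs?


Lateness per job (L = C - d):
  J1: C=6, d=44, L=-38
  J2: C=19, d=49, L=-30
  J3: C=25, d=12, L=13
  J4: C=35, d=6, L=29
  J5: C=38, d=41, L=-3
  J6: C=47, d=41, L=6
  J7: C=54, d=6, L=48
Lmax = max(-38, -30, 13, 29, -3, 6, 48)
= 48


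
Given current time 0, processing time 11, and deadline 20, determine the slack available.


Slack = due - current_time - processing
= 20 - 0 - 11
= 9


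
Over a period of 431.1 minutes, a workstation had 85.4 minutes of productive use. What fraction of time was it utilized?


Utilization = busy / total × 100
= 85.4 / 431.1 × 100
= 19.8%


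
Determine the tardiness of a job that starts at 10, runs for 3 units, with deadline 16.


Completion = start + processing = 10 + 3 = 13
Tardiness = max(0, C - d) = max(0, 13 - 16)
= max(0, -3)
= 0


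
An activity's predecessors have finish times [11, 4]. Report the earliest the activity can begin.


ES = max of all predecessor completion times
Predecessors: [11, 4]
ES = max(11, 4)
= 11


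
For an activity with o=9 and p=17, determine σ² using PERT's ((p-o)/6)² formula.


σ² = ((p - o) / 6)² = (p - o)² / 36
= (17 - 9)² / 36
= 8² / 36
= 64 / 36
= 1.7778


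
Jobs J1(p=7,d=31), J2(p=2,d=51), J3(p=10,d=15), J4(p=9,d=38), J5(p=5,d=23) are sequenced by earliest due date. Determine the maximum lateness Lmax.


EDD order: J3 → J5 → J1 → J4 → J2
Completion and lateness:
  J3: C=10, d=15, L=10-15=-5
  J5: C=15, d=23, L=15-23=-8
  J1: C=22, d=31, L=22-31=-9
  J4: C=31, d=38, L=31-38=-7
  J2: C=33, d=51, L=33-51=-18
Lmax = max(-5, -8, -9, -7, -18)
= -5


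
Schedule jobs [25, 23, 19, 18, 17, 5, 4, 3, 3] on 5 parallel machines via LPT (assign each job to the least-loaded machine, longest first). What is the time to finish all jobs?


Jobs (LPT sorted): [25, 23, 19, 18, 17, 5, 4, 3, 3]
Machines: 5
  J=25 → Machine 1 (load: 0+25=25)
  J=23 → Machine 2 (load: 0+23=23)
  J=19 → Machine 3 (load: 0+19=19)
  J=18 → Machine 4 (load: 0+18=18)
  J=17 → Machine 5 (load: 0+17=17)
  J=5 → Machine 5 (load: 17+5=22)
  J=4 → Machine 4 (load: 18+4=22)
  J=3 → Machine 3 (load: 19+3=22)
  J=3 → Machine 3 (load: 22+3=25)
Machine loads: [25, 23, 25, 22, 22]
Makespan = max = 25 time units


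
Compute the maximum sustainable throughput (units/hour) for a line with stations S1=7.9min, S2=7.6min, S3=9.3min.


Bottleneck = longest station time
Station times: [7.9, 7.6, 9.3]
Max = 9.3 min
Rate = 60 / 9.3
= 6.45 units/hour (bottleneck: 9.3min)


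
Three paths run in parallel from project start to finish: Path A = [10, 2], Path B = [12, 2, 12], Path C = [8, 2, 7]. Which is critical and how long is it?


Path A: 10 + 2 = 12
Path B: 12 + 2 + 12 = 26
Path C: 8 + 2 + 7 = 17
Critical path = longest = max(12, 26, 17)
= 26 (Path B)


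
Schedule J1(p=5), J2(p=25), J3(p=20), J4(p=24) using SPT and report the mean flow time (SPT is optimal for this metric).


SPT order: J1 → J3 → J4 → J2
Completion times:
  J1: C=5
  J3: C=25
  J4: C=49
  J2: C=74
Sum = 153, n = 4
Mean flow = 153/4
= 38.25


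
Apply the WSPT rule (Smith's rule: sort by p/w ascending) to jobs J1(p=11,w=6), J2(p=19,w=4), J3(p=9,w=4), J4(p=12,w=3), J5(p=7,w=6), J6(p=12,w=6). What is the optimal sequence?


WSPT (Smith's rule): sort by p/w ascending
  J5: p/w = 7/6 = 1.167
  J1: p/w = 11/6 = 1.833
  J6: p/w = 12/6 = 2.000
  J3: p/w = 9/4 = 2.250
  J4: p/w = 12/3 = 4.000
  J2: p/w = 19/4 = 4.750
Order: J5 → J1 → J6 → J3 → J4 → J2


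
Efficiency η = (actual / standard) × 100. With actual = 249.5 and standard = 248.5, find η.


Efficiency = (actual / standard) × 100
= (249.5 / 248.5) × 100
= 100.4%


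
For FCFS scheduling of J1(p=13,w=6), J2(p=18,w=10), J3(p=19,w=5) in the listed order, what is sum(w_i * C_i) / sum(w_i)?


Completion times:
  J1: C=13, w×C=6×13=78
  J2: C=31, w×C=10×31=310
  J3: C=50, w×C=5×50=250
Sum w×C = 638
Sum w = 21
Weighted avg = 638/21
= 30.38


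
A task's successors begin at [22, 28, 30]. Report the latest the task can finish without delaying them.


LF = min of all successor start times
Successors start at: [22, 28, 30]
LF = min(22, 28, 30)
= 22


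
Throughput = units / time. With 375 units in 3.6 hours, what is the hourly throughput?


Throughput = units / time
= 375 / 3.6
= 104.2 units/hour


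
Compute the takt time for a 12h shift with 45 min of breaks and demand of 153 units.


Available = 12×60 - 45 = 675 min
Takt time = 675 / 153
= 4.41 min/unit


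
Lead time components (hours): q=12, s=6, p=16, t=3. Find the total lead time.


Lead time = queue + setup + processing + transit
= 12 + 6 + 16 + 3
= 37 hours


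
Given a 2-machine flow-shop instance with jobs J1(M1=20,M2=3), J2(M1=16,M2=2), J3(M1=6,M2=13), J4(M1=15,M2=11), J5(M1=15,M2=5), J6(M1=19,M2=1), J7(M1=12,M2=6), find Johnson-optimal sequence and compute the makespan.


Johnson's rule:
Group 1 (M1≤M2, sort by M1): ['J3']
Group 2 (M1>M2, sort desc M2): ['J4', 'J7', 'J5', 'J1', 'J2', 'J6']
Sequence: J3 → J4 → J7 → J5 → J1 → J2 → J6
Makespan calculation:
  J3: M1 done=6, M2 done=19
  J4: M1 done=21, M2 done=32
  J7: M1 done=33, M2 done=39
  J5: M1 done=48, M2 done=53
  J1: M1 done=68, M2 done=71
  J2: M1 done=84, M2 done=86
  J6: M1 done=103, M2 done=104
= Sequence: J3 → J4 → J7 → J5 → J1 → J2 → J6, Makespan: 104


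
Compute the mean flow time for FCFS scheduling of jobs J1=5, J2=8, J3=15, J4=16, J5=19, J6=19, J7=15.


Completion times:
  J1: completes at 5
  J2: completes at 13
  J3: completes at 28
  J4: completes at 44
  J5: completes at 63
  J6: completes at 82
  J7: completes at 97
Sum = 332
Average = 332/7
= 47.43


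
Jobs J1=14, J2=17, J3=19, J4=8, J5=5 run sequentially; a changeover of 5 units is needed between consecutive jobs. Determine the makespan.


Makespan = Σ processing + (n-1) × setup
= (14 + 17 + 19 + 8 + 5) + (5-1)×5
= 63 + 20
= 83 time units


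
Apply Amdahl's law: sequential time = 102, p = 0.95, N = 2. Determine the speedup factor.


Amdahl's law: T_p = T × ((1-p) + p/N)
= 102 × ((1-0.95) + 0.95/2)
= 102 × (0.05 + 0.4750)
= 102 × 0.5250
= 53.55
Speedup = 102/53.55
= 1.90×


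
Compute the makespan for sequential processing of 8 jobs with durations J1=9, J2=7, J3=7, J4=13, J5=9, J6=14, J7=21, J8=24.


Sequential makespan: sum all processing times
= 9 + 7 + 7 + 13 + 9 + 14 + 21 + 24
= 104 time units


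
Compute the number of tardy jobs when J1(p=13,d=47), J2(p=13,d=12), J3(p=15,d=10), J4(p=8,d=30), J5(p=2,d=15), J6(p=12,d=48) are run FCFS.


Completion vs due date:
  J1: C=13, d=47 → on time
  J2: C=26, d=12 → TARDY
  J3: C=41, d=10 → TARDY
  J4: C=49, d=30 → TARDY
  J5: C=51, d=15 → TARDY
  J6: C=63, d=48 → TARDY
Tardy jobs: J2, J3, J4, J5, J6
Count = 5


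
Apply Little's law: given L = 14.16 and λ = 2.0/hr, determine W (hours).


Little's law: L = λW → W = L / λ
= 14.16 / 2.0
= 7.08 hours


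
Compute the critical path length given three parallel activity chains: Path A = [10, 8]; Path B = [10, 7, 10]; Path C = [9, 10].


Path A: 10 + 8 = 18
Path B: 10 + 7 + 10 = 27
Path C: 9 + 10 = 19
Critical path = longest = max(18, 27, 19)
= 27 (Path B)


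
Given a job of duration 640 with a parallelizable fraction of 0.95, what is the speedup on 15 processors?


Amdahl's law: T_p = T × ((1-p) + p/N)
= 640 × ((1-0.95) + 0.95/15)
= 640 × (0.05 + 0.0633)
= 640 × 0.1133
= 72.53
Speedup = 640/72.53
= 8.82×


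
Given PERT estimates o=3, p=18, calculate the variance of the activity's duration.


σ² = ((p - o) / 6)² = (p - o)² / 36
= (18 - 3)² / 36
= 15² / 36
= 225 / 36
= 6.2500


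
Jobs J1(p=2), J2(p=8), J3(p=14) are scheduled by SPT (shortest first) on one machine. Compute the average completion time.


SPT order: J1 → J2 → J3
Completion times:
  J1: C=2
  J2: C=10
  J3: C=24
Sum = 36, n = 3
Mean flow = 36/3
= 12.00


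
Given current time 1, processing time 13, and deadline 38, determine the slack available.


Slack = due - current_time - processing
= 38 - 1 - 13
= 24


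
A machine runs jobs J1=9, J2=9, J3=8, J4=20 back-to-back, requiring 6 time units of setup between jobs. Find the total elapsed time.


Makespan = Σ processing + (n-1) × setup
= (9 + 9 + 8 + 20) + (4-1)×6
= 46 + 18
= 64 time units


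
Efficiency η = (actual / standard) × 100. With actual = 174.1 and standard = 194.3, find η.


Efficiency = (actual / standard) × 100
= (174.1 / 194.3) × 100
= 89.6%


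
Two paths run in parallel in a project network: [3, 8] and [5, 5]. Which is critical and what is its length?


Path A: 3 + 8 = 11
Path B: 5 + 5 = 10
Critical path = longest = max(11, 10)
= 11 (Path A)


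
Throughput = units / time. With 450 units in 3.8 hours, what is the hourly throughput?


Throughput = units / time
= 450 / 3.8
= 118.4 units/hour


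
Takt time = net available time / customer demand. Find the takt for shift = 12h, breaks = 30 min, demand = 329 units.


Available = 12×60 - 30 = 690 min
Takt time = 690 / 329
= 2.10 min/unit


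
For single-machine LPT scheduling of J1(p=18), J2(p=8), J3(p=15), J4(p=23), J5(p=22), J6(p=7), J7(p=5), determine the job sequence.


LPT: sort by longest processing time first
  J4: p=23
  J5: p=22
  J1: p=18
  J3: p=15
  J2: p=8
  J6: p=7
  J7: p=5
Order: J4 → J5 → J1 → J3 → J2 → J6 → J7


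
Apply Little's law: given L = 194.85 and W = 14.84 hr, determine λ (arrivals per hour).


Little's law: L = λW → λ = L / W
= 194.85 / 14.84
= 13.13 per hour


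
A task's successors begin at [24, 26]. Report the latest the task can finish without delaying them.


LF = min of all successor start times
Successors start at: [24, 26]
LF = min(24, 26)
= 24


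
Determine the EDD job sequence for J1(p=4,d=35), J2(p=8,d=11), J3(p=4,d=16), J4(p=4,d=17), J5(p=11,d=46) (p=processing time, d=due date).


EDD: sort by earliest due date
  J2: d=11, p=8
  J3: d=16, p=4
  J4: d=17, p=4
  J1: d=35, p=4
  J5: d=46, p=11
Order: J2 → J3 → J4 → J1 → J5


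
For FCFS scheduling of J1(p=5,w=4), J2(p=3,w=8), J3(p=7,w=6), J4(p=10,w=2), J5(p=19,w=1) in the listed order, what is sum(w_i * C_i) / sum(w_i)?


Completion times:
  J1: C=5, w×C=4×5=20
  J2: C=8, w×C=8×8=64
  J3: C=15, w×C=6×15=90
  J4: C=25, w×C=2×25=50
  J5: C=44, w×C=1×44=44
Sum w×C = 268
Sum w = 21
Weighted avg = 268/21
= 12.76


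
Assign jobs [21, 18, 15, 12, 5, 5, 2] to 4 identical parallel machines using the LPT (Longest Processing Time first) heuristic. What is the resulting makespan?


Jobs (LPT sorted): [21, 18, 15, 12, 5, 5, 2]
Machines: 4
  J=21 → Machine 1 (load: 0+21=21)
  J=18 → Machine 2 (load: 0+18=18)
  J=15 → Machine 3 (load: 0+15=15)
  J=12 → Machine 4 (load: 0+12=12)
  J=5 → Machine 4 (load: 12+5=17)
  J=5 → Machine 3 (load: 15+5=20)
  J=2 → Machine 4 (load: 17+2=19)
Machine loads: [21, 18, 20, 19]
Makespan = max = 21 time units


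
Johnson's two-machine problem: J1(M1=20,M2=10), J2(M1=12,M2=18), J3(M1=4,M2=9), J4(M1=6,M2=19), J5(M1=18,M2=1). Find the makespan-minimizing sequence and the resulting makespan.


Johnson's rule:
Group 1 (M1≤M2, sort by M1): ['J3', 'J4', 'J2']
Group 2 (M1>M2, sort desc M2): ['J1', 'J5']
Sequence: J3 → J4 → J2 → J1 → J5
Makespan calculation:
  J3: M1 done=4, M2 done=13
  J4: M1 done=10, M2 done=32
  J2: M1 done=22, M2 done=50
  J1: M1 done=42, M2 done=60
  J5: M1 done=60, M2 done=61
= Sequence: J3 → J4 → J2 → J1 → J5, Makespan: 61


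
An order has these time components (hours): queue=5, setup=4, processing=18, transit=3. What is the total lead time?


Lead time = queue + setup + processing + transit
= 5 + 4 + 18 + 3
= 30 hours


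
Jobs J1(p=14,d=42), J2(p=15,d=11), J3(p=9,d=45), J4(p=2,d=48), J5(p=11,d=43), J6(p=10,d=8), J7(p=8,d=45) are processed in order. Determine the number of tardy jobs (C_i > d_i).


Completion vs due date:
  J1: C=14, d=42 → on time
  J2: C=29, d=11 → TARDY
  J3: C=38, d=45 → on time
  J4: C=40, d=48 → on time
  J5: C=51, d=43 → TARDY
  J6: C=61, d=8 → TARDY
  J7: C=69, d=45 → TARDY
Tardy jobs: J2, J5, J6, J7
Count = 4


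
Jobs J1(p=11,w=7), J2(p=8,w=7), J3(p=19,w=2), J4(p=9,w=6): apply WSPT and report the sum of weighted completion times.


WSPT order (by p/w): J2 → J4 → J1 → J3
  J2: C=8, w·C=7×8=56
  J4: C=17, w·C=6×17=102
  J1: C=28, w·C=7×28=196
  J3: C=47, w·C=2×47=94
Σ w·C = 448
= 448


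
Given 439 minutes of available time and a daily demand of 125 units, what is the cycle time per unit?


Cycle time = available time / demand
= 439 / 125
= 3.51 min/unit


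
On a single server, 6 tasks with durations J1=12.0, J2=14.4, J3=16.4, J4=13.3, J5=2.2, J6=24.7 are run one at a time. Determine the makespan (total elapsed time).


Sequential makespan: sum all processing times
= 12.0 + 14.4 + 16.4 + 13.3 + 2.2 + 24.7
= 83.0 time units


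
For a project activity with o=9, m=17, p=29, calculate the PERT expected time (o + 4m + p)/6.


te = (o + 4m + p) / 6
= (9 + 4×17 + 29) / 6
= (9 + 68 + 29) / 6
= 106 / 6
= 17.67


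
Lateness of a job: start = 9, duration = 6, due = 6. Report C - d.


Completion = 9 + 6 = 15
Lateness = C - d = 15 - 6
= 9


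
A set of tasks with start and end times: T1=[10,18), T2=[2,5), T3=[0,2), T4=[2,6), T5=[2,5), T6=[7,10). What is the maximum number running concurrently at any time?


Check each time point for overlaps:
  t=2: 3 tasks active (T2, T4, T5)
Max concurrent = 3


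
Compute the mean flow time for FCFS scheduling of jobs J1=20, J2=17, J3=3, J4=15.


Completion times:
  J1: completes at 20
  J2: completes at 37
  J3: completes at 40
  J4: completes at 55
Sum = 152
Average = 152/4
= 38.00


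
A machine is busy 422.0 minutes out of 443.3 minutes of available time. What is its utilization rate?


Utilization = busy / total × 100
= 422.0 / 443.3 × 100
= 95.2%


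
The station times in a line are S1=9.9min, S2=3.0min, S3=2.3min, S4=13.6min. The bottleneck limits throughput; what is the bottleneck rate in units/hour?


Bottleneck = longest station time
Station times: [9.9, 3.0, 2.3, 13.6]
Max = 13.6 min
Rate = 60 / 13.6
= 4.41 units/hour (bottleneck: 13.6min)


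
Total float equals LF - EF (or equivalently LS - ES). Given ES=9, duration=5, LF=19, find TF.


EF = ES + duration = 9 + 5 = 14
LS = LF - duration = 19 - 5 = 14
Total Float = LF - EF = 19 - 14
(or LS - ES = 14 - 9)
= 5


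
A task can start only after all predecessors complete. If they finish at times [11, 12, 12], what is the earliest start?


ES = max of all predecessor completion times
Predecessors: [11, 12, 12]
ES = max(11, 12, 12)
= 12


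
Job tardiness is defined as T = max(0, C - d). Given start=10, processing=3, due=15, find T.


Completion = start + processing = 10 + 3 = 13
Tardiness = max(0, C - d) = max(0, 13 - 15)
= max(0, -2)
= 0


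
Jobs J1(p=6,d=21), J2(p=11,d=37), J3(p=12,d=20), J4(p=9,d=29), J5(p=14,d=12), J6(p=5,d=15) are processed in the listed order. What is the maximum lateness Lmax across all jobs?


Lateness per job (L = C - d):
  J1: C=6, d=21, L=-15
  J2: C=17, d=37, L=-20
  J3: C=29, d=20, L=9
  J4: C=38, d=29, L=9
  J5: C=52, d=12, L=40
  J6: C=57, d=15, L=42
Lmax = max(-15, -20, 9, 9, 40, 42)
= 42


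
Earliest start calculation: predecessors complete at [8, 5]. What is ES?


ES = max of all predecessor completion times
Predecessors: [8, 5]
ES = max(8, 5)
= 8


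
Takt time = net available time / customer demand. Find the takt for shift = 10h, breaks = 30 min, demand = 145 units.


Available = 10×60 - 30 = 570 min
Takt time = 570 / 145
= 3.93 min/unit


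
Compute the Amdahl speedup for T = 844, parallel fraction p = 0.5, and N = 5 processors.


Amdahl's law: T_p = T × ((1-p) + p/N)
= 844 × ((1-0.5) + 0.5/5)
= 844 × (0.50 + 0.1000)
= 844 × 0.6000
= 506.40
Speedup = 844/506.40
= 1.67×


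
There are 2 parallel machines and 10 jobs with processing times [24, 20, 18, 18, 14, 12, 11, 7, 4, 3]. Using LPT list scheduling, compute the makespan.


Jobs (LPT sorted): [24, 20, 18, 18, 14, 12, 11, 7, 4, 3]
Machines: 2
  J=24 → Machine 1 (load: 0+24=24)
  J=20 → Machine 2 (load: 0+20=20)
  J=18 → Machine 2 (load: 20+18=38)
  J=18 → Machine 1 (load: 24+18=42)
  J=14 → Machine 2 (load: 38+14=52)
  J=12 → Machine 1 (load: 42+12=54)
  J=11 → Machine 2 (load: 52+11=63)
  J=7 → Machine 1 (load: 54+7=61)
  J=4 → Machine 1 (load: 61+4=65)
  J=3 → Machine 2 (load: 63+3=66)
Machine loads: [65, 66]
Makespan = max = 66 time units


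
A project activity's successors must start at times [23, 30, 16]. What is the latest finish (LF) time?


LF = min of all successor start times
Successors start at: [23, 30, 16]
LF = min(23, 30, 16)
= 16


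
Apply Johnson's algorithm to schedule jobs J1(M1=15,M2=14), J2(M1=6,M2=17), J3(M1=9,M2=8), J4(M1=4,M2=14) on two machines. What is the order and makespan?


Johnson's rule:
Group 1 (M1≤M2, sort by M1): ['J4', 'J2']
Group 2 (M1>M2, sort desc M2): ['J1', 'J3']
Sequence: J4 → J2 → J1 → J3
Makespan calculation:
  J4: M1 done=4, M2 done=18
  J2: M1 done=10, M2 done=35
  J1: M1 done=25, M2 done=49
  J3: M1 done=34, M2 done=57
= Sequence: J4 → J2 → J1 → J3, Makespan: 57


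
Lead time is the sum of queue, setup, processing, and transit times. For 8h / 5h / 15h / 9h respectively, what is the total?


Lead time = queue + setup + processing + transit
= 8 + 5 + 15 + 9
= 37 hours


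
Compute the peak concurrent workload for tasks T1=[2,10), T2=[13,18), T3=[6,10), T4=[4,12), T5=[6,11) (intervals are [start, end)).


Check each time point for overlaps:
  t=6: 4 tasks active (T1, T3, T4, T5)
Max concurrent = 4


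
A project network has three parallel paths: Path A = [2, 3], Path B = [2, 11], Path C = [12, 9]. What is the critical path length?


Path A: 2 + 3 = 5
Path B: 2 + 11 = 13
Path C: 12 + 9 = 21
Critical path = longest = max(5, 13, 21)
= 21 (Path C)


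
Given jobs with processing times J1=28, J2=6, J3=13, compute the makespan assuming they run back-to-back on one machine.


Sequential makespan: sum all processing times
= 28 + 6 + 13
= 47 time units


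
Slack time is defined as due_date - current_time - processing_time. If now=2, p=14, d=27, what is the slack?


Slack = due - current_time - processing
= 27 - 2 - 14
= 11


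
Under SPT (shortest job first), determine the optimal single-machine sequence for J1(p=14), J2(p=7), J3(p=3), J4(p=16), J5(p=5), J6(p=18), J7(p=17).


SPT: sort by shortest processing time
  J3: p=3
  J5: p=5
  J2: p=7
  J1: p=14
  J4: p=16
  J7: p=17
  J6: p=18
Order: J3 → J5 → J2 → J1 → J4 → J7 → J6


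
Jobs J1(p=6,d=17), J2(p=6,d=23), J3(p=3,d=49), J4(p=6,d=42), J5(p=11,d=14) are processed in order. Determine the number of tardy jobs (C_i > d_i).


Completion vs due date:
  J1: C=6, d=17 → on time
  J2: C=12, d=23 → on time
  J3: C=15, d=49 → on time
  J4: C=21, d=42 → on time
  J5: C=32, d=14 → TARDY
Tardy jobs: J5
Count = 1


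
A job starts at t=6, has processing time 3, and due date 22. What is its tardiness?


Completion = start + processing = 6 + 3 = 9
Tardiness = max(0, C - d) = max(0, 9 - 22)
= max(0, -13)
= 0


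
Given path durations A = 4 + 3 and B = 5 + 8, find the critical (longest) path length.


Path A: 4 + 3 = 7
Path B: 5 + 8 = 13
Critical path = longest = max(7, 13)
= 13 (Path B)


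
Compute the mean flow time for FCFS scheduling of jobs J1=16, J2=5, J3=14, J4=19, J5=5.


Completion times:
  J1: completes at 16
  J2: completes at 21
  J3: completes at 35
  J4: completes at 54
  J5: completes at 59
Sum = 185
Average = 185/5
= 37.00


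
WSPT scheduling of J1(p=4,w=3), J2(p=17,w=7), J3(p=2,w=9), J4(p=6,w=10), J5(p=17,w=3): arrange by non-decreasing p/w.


WSPT (Smith's rule): sort by p/w ascending
  J3: p/w = 2/9 = 0.222
  J4: p/w = 6/10 = 0.600
  J1: p/w = 4/3 = 1.333
  J2: p/w = 17/7 = 2.429
  J5: p/w = 17/3 = 5.667
Order: J3 → J4 → J1 → J2 → J5


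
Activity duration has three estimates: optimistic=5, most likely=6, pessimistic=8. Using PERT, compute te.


te = (o + 4m + p) / 6
= (5 + 4×6 + 8) / 6
= (5 + 24 + 8) / 6
= 37 / 6
= 6.17


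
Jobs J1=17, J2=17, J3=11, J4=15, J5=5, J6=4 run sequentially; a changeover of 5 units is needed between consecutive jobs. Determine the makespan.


Makespan = Σ processing + (n-1) × setup
= (17 + 17 + 11 + 15 + 5 + 4) + (6-1)×5
= 69 + 25
= 94 time units


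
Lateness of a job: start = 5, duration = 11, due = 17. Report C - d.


Completion = 5 + 11 = 16
Lateness = C - d = 16 - 17
= -1


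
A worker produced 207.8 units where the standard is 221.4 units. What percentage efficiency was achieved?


Efficiency = (actual / standard) × 100
= (207.8 / 221.4) × 100
= 93.9%


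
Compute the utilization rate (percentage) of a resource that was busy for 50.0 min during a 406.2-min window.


Utilization = busy / total × 100
= 50.0 / 406.2 × 100
= 12.3%


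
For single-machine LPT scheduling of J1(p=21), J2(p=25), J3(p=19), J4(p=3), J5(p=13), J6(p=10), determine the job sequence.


LPT: sort by longest processing time first
  J2: p=25
  J1: p=21
  J3: p=19
  J5: p=13
  J6: p=10
  J4: p=3
Order: J2 → J1 → J3 → J5 → J6 → J4


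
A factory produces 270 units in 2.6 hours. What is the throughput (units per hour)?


Throughput = units / time
= 270 / 2.6
= 103.8 units/hour
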